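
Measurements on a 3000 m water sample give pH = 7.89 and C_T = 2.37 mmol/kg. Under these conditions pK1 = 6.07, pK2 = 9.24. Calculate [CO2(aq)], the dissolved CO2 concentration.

α₀ = 1 / (1 + K1/[H⁺] + K1K2/[H⁺]²) = 1 / (1 + 10^+1.82 + 10^+0.47)
   = 1 / (1 + 66.069 + 2.9512) = 1/70.021 = 0.01428
[CO2*] = α₀ × DIC = 0.01428 × 2.37 = 0.0338 mmol/kg

[CO2*] = 0.0338 mmol/kg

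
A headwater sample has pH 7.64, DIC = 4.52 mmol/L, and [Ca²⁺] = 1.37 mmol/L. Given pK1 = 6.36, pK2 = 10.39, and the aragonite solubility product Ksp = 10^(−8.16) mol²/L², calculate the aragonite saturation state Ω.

Ω = 1.51

α₂ = 1 / (1 + [H⁺]/K2 + [H⁺]²/(K1K2)) = 1 / (1 + 10^+2.75 + 10^+1.47)
   = 1 / (1 + 562.34 + 29.512) = 1/592.85 = 0.001687
[CO3²⁻] = α₂ × DIC = 0.001687 × 4.52 = 0.007624 mmol/L = 7.624 μmol/L
Ksp = 10^(−8.16) = 6.918×10^-9
Ω = [Ca²⁺][CO3²⁻]/Ksp = (1.37×10^-3)(7.624×10^-6) / 6.918×10^-9 = 1.51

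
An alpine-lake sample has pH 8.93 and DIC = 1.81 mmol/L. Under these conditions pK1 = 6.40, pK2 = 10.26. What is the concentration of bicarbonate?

α₁ = 1 / (1 + [H⁺]/K1 + K2/[H⁺]) = 1 / (1 + 10^-2.53 + 10^-1.33)
   = 1 / (1 + 0.0029512 + 0.046774) = 1/1.0497 = 0.9526
[HCO3⁻] = α₁ × DIC = 0.9526 × 1.81 = 1.72 mmol/L

[HCO3⁻] = 1.72 mmol/L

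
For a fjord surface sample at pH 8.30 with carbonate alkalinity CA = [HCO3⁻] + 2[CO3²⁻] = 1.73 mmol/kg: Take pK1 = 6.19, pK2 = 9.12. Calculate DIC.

DIC = 1.54 mmol/kg

CA = [HCO3⁻] + 2[CO3²⁻] = (α₁ + 2α₂)·DIC
At pH 8.30: [H⁺]/K1 = 10^-2.11 = 0.0077625, K2/[H⁺] = 10^-0.82 = 0.15136
α₁ = 1/(1 + 0.0077625 + 0.15136) = 1/1.1591 = 0.8627; α₂ = α₁·K2/[H⁺] = 0.1306
α₁ + 2α₂ = 1.1239
DIC = CA / (α₁ + 2α₂) = 1.73 / 1.1239 = 1.54 mmol/kg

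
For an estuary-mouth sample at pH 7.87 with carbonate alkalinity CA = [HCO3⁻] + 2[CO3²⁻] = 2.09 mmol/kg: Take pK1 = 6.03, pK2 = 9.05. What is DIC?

CA = [HCO3⁻] + 2[CO3²⁻] = (α₁ + 2α₂)·DIC
At pH 7.87: [H⁺]/K1 = 10^-1.84 = 0.014454, K2/[H⁺] = 10^-1.18 = 0.066069
α₁ = 1/(1 + 0.014454 + 0.066069) = 1/1.0805 = 0.9255; α₂ = α₁·K2/[H⁺] = 0.06115
α₁ + 2α₂ = 1.0478
DIC = CA / (α₁ + 2α₂) = 2.09 / 1.0478 = 1.99 mmol/kg

DIC = 1.99 mmol/kg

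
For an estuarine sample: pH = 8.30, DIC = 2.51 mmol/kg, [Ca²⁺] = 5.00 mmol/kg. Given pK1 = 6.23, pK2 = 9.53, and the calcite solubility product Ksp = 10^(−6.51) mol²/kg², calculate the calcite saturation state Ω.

α₂ = 1 / (1 + [H⁺]/K2 + [H⁺]²/(K1K2)) = 1 / (1 + 10^+1.23 + 10^-0.84)
   = 1 / (1 + 16.982 + 0.14454) = 1/18.127 = 0.05517
[CO3²⁻] = α₂ × DIC = 0.05517 × 2.51 = 0.1385 mmol/kg
Ksp = 10^(−6.51) = 3.090×10^-7
Ω = [Ca²⁺][CO3²⁻]/Ksp = (5.00×10^-3)(1.385×10^-4) / 3.090×10^-7 = 2.24

Ω = 2.24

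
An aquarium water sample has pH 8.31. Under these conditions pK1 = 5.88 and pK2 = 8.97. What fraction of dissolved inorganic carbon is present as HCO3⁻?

α₁ = 1 / (1 + [H⁺]/K1 + K2/[H⁺]) = 1 / (1 + 10^-2.43 + 10^-0.66)
   = 1 / (1 + 0.0037154 + 0.21878) = 1/1.2225 = 0.8180

α₁ = 0.818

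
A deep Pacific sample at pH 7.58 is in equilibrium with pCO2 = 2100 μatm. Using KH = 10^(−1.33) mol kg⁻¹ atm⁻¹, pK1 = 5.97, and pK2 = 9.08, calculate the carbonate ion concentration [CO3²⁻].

[CO3²⁻] = 0.127 mmol/kg

[CO2*] = KH · pCO2 = 10^(−1.33) × 2100×10^-6 = 9.822×10^-5 mol/kg
α₀ = 1/(1 + K1/[H⁺] + K1K2/[H⁺]²) = 1/(1 + 10^+1.61 + 10^+0.11) = 0.02324
DIC = [CO2*]/α₀ = 9.822×10^-5 / 0.02324 = 4.226 mmol/kg
[CO3²⁻] = α₂·DIC; α₂ = 0.02994, so [CO3²⁻] = 0.02994 × 4.226 = 0.127 mmol/kg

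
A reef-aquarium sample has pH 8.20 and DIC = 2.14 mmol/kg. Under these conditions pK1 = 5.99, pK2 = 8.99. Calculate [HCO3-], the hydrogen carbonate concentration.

[HCO3⁻] = 1.83 mmol/kg

α₁ = 1 / (1 + [H⁺]/K1 + K2/[H⁺]) = 1 / (1 + 10^-2.21 + 10^-0.79)
   = 1 / (1 + 0.0061660 + 0.16218) = 1/1.1683 = 0.8559
[HCO3⁻] = α₁ × DIC = 0.8559 × 2.14 = 1.83 mmol/kg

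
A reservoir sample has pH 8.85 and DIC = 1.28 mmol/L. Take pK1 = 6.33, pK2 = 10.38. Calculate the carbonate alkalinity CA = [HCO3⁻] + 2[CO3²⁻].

CA = [HCO3⁻] + 2[CO3²⁻] = (α₁ + 2α₂)·DIC
At pH 8.85: [H⁺]/K1 = 10^-2.52 = 0.0030200, K2/[H⁺] = 10^-1.53 = 0.029512
α₁ = 1/(1 + 0.0030200 + 0.029512) = 1/1.0325 = 0.9685; α₂ = α₁·K2/[H⁺] = 0.02858
α₁ + 2α₂ = 1.0257
CA = 1.0257 × 1.28 = 1.31 mmol/L

CA = 1.31 mmol/L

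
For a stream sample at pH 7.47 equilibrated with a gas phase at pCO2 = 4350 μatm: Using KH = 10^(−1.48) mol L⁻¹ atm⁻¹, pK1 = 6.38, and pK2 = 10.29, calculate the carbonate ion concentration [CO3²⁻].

[CO3²⁻] = 2.68 μmol/L

[CO2*] = KH · pCO2 = 10^(−1.48) × 4350×10^-6 = 1.440×10^-4 mol/L
α₀ = 1/(1 + K1/[H⁺] + K1K2/[H⁺]²) = 1/(1 + 10^+1.09 + 10^-1.73) = 0.07507
DIC = [CO2*]/α₀ = 1.440×10^-4 / 0.07507 = 1.919 mmol/L
[CO3²⁻] = α₂·DIC; α₂ = 0.001398, so [CO3²⁻] = 0.001398 × 1.919 = 0.00268 mmol/L = 2.68 μmol/L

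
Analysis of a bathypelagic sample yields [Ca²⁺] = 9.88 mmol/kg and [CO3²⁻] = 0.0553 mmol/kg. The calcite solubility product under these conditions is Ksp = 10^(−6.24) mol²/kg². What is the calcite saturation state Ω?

Ω = 0.949

Ksp = 10^(−6.24) = 5.754×10^-7
Ω = [Ca²⁺][CO3²⁻]/Ksp = (9.88×10^-3)(0.0553×10^-3) / 5.754×10^-7 = 0.949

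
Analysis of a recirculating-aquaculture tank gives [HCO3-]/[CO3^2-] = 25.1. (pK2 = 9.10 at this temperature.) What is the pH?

pH = 7.70

From K2 = [H⁺][CO3^2-]/[HCO3-]:  pH = pK2 − log₁₀([HCO3-]/[CO3^2-])
log₁₀(25.1) = +1.400
pH = 9.10 − (+1.400) = 7.70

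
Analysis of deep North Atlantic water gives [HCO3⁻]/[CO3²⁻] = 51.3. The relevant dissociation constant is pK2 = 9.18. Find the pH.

pH = 7.47

From K2 = [H⁺][CO3²⁻]/[HCO3⁻]:  pH = pK2 − log₁₀([HCO3⁻]/[CO3²⁻])
log₁₀(51.3) = +1.710
pH = 9.18 − (+1.710) = 7.47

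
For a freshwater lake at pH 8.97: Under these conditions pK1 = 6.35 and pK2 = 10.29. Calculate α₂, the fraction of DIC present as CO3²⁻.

α₂ = 0.0456

α₂ = 1 / (1 + [H⁺]/K2 + [H⁺]²/(K1K2)) = 1 / (1 + 10^+1.32 + 10^-1.30)
   = 1 / (1 + 20.893 + 0.050119) = 1/21.943 = 0.04557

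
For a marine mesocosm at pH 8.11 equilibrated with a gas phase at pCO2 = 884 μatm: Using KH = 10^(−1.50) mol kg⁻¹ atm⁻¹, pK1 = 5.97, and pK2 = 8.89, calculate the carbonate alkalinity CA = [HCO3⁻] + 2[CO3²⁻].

CA = 5.14 mmol/kg

[CO2*] = KH · pCO2 = 10^(−1.50) × 884×10^-6 = 2.795×10^-5 mol/kg
α₀ = 1/(1 + K1/[H⁺] + K1K2/[H⁺]²) = 1/(1 + 10^+2.14 + 10^+1.36) = 0.006175
DIC = [CO2*]/α₀ = 2.795×10^-5 / 0.006175 = 4.527 mmol/kg
CA = (α₁ + 2α₂)·DIC = (0.8524 + 2×0.1415) × 4.527 = 5.14 mmol/kg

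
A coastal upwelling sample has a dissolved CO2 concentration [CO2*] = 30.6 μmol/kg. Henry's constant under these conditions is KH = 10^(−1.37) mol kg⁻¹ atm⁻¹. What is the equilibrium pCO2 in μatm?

KH = 10^(−1.37) = 4.266×10^-2 mol kg⁻¹ atm⁻¹
pCO2 = [CO2*]/KH = 30.6×10^-6 / 4.266×10^-2 = 7.17×10^-4 atm = 717 μatm

pCO2 = 717 μatm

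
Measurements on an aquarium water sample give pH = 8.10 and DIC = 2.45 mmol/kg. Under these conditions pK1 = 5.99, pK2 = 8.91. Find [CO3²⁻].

[CO3²⁻] = 0.326 mmol/kg

α₂ = 1 / (1 + [H⁺]/K2 + [H⁺]²/(K1K2)) = 1 / (1 + 10^+0.81 + 10^-1.30)
   = 1 / (1 + 6.4565 + 0.050119) = 1/7.5067 = 0.1332
[CO3²⁻] = α₂ × DIC = 0.1332 × 2.45 = 0.326 mmol/kg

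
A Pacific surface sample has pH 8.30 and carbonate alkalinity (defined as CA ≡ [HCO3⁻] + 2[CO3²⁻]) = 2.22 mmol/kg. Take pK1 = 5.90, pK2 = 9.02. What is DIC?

CA = [HCO3⁻] + 2[CO3²⁻] = (α₁ + 2α₂)·DIC
At pH 8.30: [H⁺]/K1 = 10^-2.40 = 0.0039811, K2/[H⁺] = 10^-0.72 = 0.19055
α₁ = 1/(1 + 0.0039811 + 0.19055) = 1/1.1945 = 0.8372; α₂ = α₁·K2/[H⁺] = 0.1595
α₁ + 2α₂ = 1.1562
DIC = CA / (α₁ + 2α₂) = 2.22 / 1.1562 = 1.92 mmol/kg

DIC = 1.92 mmol/kg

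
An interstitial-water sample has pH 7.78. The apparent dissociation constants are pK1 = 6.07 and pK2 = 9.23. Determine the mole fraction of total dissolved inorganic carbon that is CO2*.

α₀ = 1 / (1 + K1/[H⁺] + K1K2/[H⁺]²) = 1 / (1 + 10^+1.71 + 10^+0.26)
   = 1 / (1 + 51.286 + 1.8197) = 1/54.106 = 0.01848

α₀ = 0.0185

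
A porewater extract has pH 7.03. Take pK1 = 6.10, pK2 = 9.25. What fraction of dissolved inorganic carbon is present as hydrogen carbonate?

α₁ = 0.890

α₁ = 1 / (1 + [H⁺]/K1 + K2/[H⁺]) = 1 / (1 + 10^-0.93 + 10^-2.22)
   = 1 / (1 + 0.11749 + 0.0060256) = 1/1.1235 = 0.8901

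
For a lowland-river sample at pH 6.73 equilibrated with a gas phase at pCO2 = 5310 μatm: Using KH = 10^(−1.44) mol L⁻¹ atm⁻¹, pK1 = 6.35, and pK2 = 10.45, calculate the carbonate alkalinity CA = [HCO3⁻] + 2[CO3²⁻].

CA = 0.463 mmol/L

[CO2*] = KH · pCO2 = 10^(−1.44) × 5310×10^-6 = 1.928×10^-4 mol/L
α₀ = 1/(1 + K1/[H⁺] + K1K2/[H⁺]²) = 1/(1 + 10^+0.38 + 10^-3.34) = 0.2942
DIC = [CO2*]/α₀ = 1.928×10^-4 / 0.2942 = 0.6554 mmol/L
CA = (α₁ + 2α₂)·DIC = (0.7057 + 2×0.0001345) × 0.6554 = 0.463 mmol/L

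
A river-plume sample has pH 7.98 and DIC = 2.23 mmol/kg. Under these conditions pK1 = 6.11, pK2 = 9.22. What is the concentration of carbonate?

[CO3²⁻] = 0.120 mmol/kg

α₂ = 1 / (1 + [H⁺]/K2 + [H⁺]²/(K1K2)) = 1 / (1 + 10^+1.24 + 10^-0.63)
   = 1 / (1 + 17.378 + 0.23442) = 1/18.612 = 0.05373
[CO3²⁻] = α₂ × DIC = 0.05373 × 2.23 = 0.120 mmol/kg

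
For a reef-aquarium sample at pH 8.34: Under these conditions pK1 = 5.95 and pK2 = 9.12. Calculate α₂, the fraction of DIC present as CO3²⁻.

α₂ = 0.142

α₂ = 1 / (1 + [H⁺]/K2 + [H⁺]²/(K1K2)) = 1 / (1 + 10^+0.78 + 10^-1.61)
   = 1 / (1 + 6.0256 + 0.024547) = 1/7.0501 = 0.1418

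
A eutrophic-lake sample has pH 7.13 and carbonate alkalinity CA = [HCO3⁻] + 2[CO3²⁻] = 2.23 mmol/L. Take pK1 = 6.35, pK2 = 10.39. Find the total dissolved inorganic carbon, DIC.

CA = [HCO3⁻] + 2[CO3²⁻] = (α₁ + 2α₂)·DIC
At pH 7.13: [H⁺]/K1 = 10^-0.78 = 0.16596, K2/[H⁺] = 10^-3.26 = 0.00054954
α₁ = 1/(1 + 0.16596 + 0.00054954) = 1/1.1665 = 0.8573; α₂ = α₁·K2/[H⁺] = 0.0004711
α₁ + 2α₂ = 0.8582
DIC = CA / (α₁ + 2α₂) = 2.23 / 0.8582 = 2.60 mmol/L

DIC = 2.60 mmol/L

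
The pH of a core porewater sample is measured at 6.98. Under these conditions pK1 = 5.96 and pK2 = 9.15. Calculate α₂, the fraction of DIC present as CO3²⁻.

α₂ = 1 / (1 + [H⁺]/K2 + [H⁺]²/(K1K2)) = 1 / (1 + 10^+2.17 + 10^+1.15)
   = 1 / (1 + 147.91 + 14.125) = 1/163.04 = 0.006134

α₂ = 0.00613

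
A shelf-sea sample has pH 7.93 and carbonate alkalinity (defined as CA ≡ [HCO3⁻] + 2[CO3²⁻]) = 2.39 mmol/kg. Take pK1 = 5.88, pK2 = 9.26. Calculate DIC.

DIC = 2.31 mmol/kg

CA = [HCO3⁻] + 2[CO3²⁻] = (α₁ + 2α₂)·DIC
At pH 7.93: [H⁺]/K1 = 10^-2.05 = 0.0089125, K2/[H⁺] = 10^-1.33 = 0.046774
α₁ = 1/(1 + 0.0089125 + 0.046774) = 1/1.0557 = 0.9473; α₂ = α₁·K2/[H⁺] = 0.04431
α₁ + 2α₂ = 1.0359
DIC = CA / (α₁ + 2α₂) = 2.39 / 1.0359 = 2.31 mmol/kg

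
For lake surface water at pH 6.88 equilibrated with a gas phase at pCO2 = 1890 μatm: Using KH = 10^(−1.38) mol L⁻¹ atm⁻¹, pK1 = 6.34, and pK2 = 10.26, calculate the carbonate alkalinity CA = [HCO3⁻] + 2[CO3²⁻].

[CO2*] = KH · pCO2 = 10^(−1.38) × 1890×10^-6 = 7.879×10^-5 mol/L
α₀ = 1/(1 + K1/[H⁺] + K1K2/[H⁺]²) = 1/(1 + 10^+0.54 + 10^-2.84) = 0.2238
DIC = [CO2*]/α₀ = 7.879×10^-5 / 0.2238 = 0.3521 mmol/L
CA = (α₁ + 2α₂)·DIC = (0.7759 + 2×0.0003235) × 0.3521 = 0.273 mmol/L

CA = 0.273 mmol/L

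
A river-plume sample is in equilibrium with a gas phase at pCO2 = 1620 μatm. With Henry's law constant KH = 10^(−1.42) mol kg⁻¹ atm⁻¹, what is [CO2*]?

[CO2*] = 61.6 μmol/kg

KH = 10^(−1.42) = 3.802×10^-2 mol kg⁻¹ atm⁻¹
[CO2*] = KH · pCO2 = 3.802×10^-2 × 1620×10^-6 atm = 6.16×10^-5 mol/kg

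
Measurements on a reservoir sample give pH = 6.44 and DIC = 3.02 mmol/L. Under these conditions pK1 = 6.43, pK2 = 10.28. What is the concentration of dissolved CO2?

[CO2*] = 1.49 mmol/L

α₀ = 1 / (1 + K1/[H⁺] + K1K2/[H⁺]²) = 1 / (1 + 10^+0.01 + 10^-3.83)
   = 1 / (1 + 1.0233 + 0.00014791) = 1/2.0234 = 0.4942
[CO2*] = α₀ × DIC = 0.4942 × 3.02 = 1.49 mmol/L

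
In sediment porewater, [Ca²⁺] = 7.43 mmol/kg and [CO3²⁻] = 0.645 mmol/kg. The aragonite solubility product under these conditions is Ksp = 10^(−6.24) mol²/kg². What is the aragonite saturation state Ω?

Ksp = 10^(−6.24) = 5.754×10^-7
Ω = [Ca²⁺][CO3²⁻]/Ksp = (7.43×10^-3)(0.645×10^-3) / 5.754×10^-7 = 8.33

Ω = 8.33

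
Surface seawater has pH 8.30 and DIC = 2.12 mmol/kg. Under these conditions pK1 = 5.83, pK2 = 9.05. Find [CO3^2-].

[CO3²⁻] = 0.319 mmol/kg

α₂ = 1 / (1 + [H⁺]/K2 + [H⁺]²/(K1K2)) = 1 / (1 + 10^+0.75 + 10^-1.72)
   = 1 / (1 + 5.6234 + 0.019055) = 1/6.6425 = 0.1505
[CO3²⁻] = α₂ × DIC = 0.1505 × 2.12 = 0.319 mmol/kg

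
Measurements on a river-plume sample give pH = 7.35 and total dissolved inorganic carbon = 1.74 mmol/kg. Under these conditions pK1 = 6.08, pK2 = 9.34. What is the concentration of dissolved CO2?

[CO2*] = 0.0878 mmol/kg

α₀ = 1 / (1 + K1/[H⁺] + K1K2/[H⁺]²) = 1 / (1 + 10^+1.27 + 10^-0.72)
   = 1 / (1 + 18.621 + 0.19055) = 1/19.811 = 0.05048
[CO2*] = α₀ × DIC = 0.05048 × 1.74 = 0.0878 mmol/kg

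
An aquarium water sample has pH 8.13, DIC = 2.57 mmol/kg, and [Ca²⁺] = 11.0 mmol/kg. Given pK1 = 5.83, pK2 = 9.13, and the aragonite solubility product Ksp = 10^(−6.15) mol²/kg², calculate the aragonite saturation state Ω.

α₂ = 1 / (1 + [H⁺]/K2 + [H⁺]²/(K1K2)) = 1 / (1 + 10^+1.00 + 10^-1.30)
   = 1 / (1 + 10.000 + 0.050119) = 1/11.050 = 0.09050
[CO3²⁻] = α₂ × DIC = 0.09050 × 2.57 = 0.2326 mmol/kg
Ksp = 10^(−6.15) = 7.079×10^-7
Ω = [Ca²⁺][CO3²⁻]/Ksp = (11.0×10^-3)(2.326×10^-4) / 7.079×10^-7 = 3.61

Ω = 3.61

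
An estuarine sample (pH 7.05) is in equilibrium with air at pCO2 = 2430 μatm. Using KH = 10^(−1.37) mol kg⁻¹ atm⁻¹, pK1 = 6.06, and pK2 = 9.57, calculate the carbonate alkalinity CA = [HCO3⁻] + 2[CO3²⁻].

CA = 1.02 mmol/kg

[CO2*] = KH · pCO2 = 10^(−1.37) × 2430×10^-6 = 1.037×10^-4 mol/kg
α₀ = 1/(1 + K1/[H⁺] + K1K2/[H⁺]²) = 1/(1 + 10^+0.99 + 10^-1.53) = 0.09258
DIC = [CO2*]/α₀ = 1.037×10^-4 / 0.09258 = 1.120 mmol/kg
CA = (α₁ + 2α₂)·DIC = (0.9047 + 2×0.002732) × 1.120 = 1.02 mmol/kg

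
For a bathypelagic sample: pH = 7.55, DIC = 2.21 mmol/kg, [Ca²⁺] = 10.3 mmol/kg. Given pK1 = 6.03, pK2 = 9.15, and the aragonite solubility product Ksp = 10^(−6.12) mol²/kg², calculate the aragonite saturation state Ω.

Ω = 0.714

α₂ = 1 / (1 + [H⁺]/K2 + [H⁺]²/(K1K2)) = 1 / (1 + 10^+1.60 + 10^+0.08)
   = 1 / (1 + 39.811 + 1.2023) = 1/42.013 = 0.02380
[CO3²⁻] = α₂ × DIC = 0.02380 × 2.21 = 0.05260 mmol/kg
Ksp = 10^(−6.12) = 7.586×10^-7
Ω = [Ca²⁺][CO3²⁻]/Ksp = (10.3×10^-3)(5.260×10^-5) / 7.586×10^-7 = 0.714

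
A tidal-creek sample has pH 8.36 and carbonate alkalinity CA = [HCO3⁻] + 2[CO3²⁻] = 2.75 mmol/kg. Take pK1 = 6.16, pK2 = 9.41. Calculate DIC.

DIC = 2.56 mmol/kg

CA = [HCO3⁻] + 2[CO3²⁻] = (α₁ + 2α₂)·DIC
At pH 8.36: [H⁺]/K1 = 10^-2.20 = 0.0063096, K2/[H⁺] = 10^-1.05 = 0.089125
α₁ = 1/(1 + 0.0063096 + 0.089125) = 1/1.0954 = 0.9129; α₂ = α₁·K2/[H⁺] = 0.08136
α₁ + 2α₂ = 1.0756
DIC = CA / (α₁ + 2α₂) = 2.75 / 1.0756 = 2.56 mmol/kg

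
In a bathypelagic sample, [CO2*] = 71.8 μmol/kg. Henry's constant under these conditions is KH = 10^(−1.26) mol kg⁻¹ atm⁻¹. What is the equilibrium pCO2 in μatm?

pCO2 = 1310 μatm

KH = 10^(−1.26) = 5.495×10^-2 mol kg⁻¹ atm⁻¹
pCO2 = [CO2*]/KH = 71.8×10^-6 / 5.495×10^-2 = 1.31×10^-3 atm = 1310 μatm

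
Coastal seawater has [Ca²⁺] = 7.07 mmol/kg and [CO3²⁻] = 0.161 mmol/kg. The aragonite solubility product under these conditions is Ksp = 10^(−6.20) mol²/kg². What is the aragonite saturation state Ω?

Ksp = 10^(−6.20) = 6.310×10^-7
Ω = [Ca²⁺][CO3²⁻]/Ksp = (7.07×10^-3)(0.161×10^-3) / 6.310×10^-7 = 1.80

Ω = 1.80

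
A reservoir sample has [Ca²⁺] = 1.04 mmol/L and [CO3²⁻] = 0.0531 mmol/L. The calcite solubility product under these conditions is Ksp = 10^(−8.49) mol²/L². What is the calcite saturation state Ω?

Ω = 17.1

Ksp = 10^(−8.49) = 3.236×10^-9
Ω = [Ca²⁺][CO3²⁻]/Ksp = (1.04×10^-3)(0.0531×10^-3) / 3.236×10^-9 = 17.1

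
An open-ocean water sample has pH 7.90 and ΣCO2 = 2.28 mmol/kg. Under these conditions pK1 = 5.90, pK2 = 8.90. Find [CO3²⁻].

α₂ = 1 / (1 + [H⁺]/K2 + [H⁺]²/(K1K2)) = 1 / (1 + 10^+1.00 + 10^-1.00)
   = 1 / (1 + 10.000 + 0.10000) = 1/11.100 = 0.09009
[CO3²⁻] = α₂ × DIC = 0.09009 × 2.28 = 0.205 mmol/kg

[CO3²⁻] = 0.205 mmol/kg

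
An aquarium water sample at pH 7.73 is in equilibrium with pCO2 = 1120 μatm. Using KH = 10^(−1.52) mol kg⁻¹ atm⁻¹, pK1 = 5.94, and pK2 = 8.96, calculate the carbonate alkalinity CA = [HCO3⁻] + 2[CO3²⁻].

[CO2*] = KH · pCO2 = 10^(−1.52) × 1120×10^-6 = 3.382×10^-5 mol/kg
α₀ = 1/(1 + K1/[H⁺] + K1K2/[H⁺]²) = 1/(1 + 10^+1.79 + 10^+0.56) = 0.01509
DIC = [CO2*]/α₀ = 3.382×10^-5 / 0.01509 = 2.242 mmol/kg
CA = (α₁ + 2α₂)·DIC = (0.9301 + 2×0.05477) × 2.242 = 2.33 mmol/kg

CA = 2.33 mmol/kg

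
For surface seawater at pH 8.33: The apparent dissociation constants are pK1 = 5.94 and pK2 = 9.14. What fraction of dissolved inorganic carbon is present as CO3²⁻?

α₂ = 0.134

α₂ = 1 / (1 + [H⁺]/K2 + [H⁺]²/(K1K2)) = 1 / (1 + 10^+0.81 + 10^-1.58)
   = 1 / (1 + 6.4565 + 0.026303) = 1/7.4828 = 0.1336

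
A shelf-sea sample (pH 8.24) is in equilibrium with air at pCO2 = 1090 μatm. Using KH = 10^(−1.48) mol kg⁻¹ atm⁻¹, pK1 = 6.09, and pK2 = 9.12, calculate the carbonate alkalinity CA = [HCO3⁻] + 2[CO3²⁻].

[CO2*] = KH · pCO2 = 10^(−1.48) × 1090×10^-6 = 3.609×10^-5 mol/kg
α₀ = 1/(1 + K1/[H⁺] + K1K2/[H⁺]²) = 1/(1 + 10^+2.15 + 10^+1.27) = 0.006216
DIC = [CO2*]/α₀ = 3.609×10^-5 / 0.006216 = 5.806 mmol/kg
CA = (α₁ + 2α₂)·DIC = (0.8780 + 2×0.1157) × 5.806 = 6.44 mmol/kg

CA = 6.44 mmol/kg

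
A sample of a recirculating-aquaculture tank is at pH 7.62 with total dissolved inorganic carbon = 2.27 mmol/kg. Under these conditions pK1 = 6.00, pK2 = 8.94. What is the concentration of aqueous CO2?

α₀ = 1 / (1 + K1/[H⁺] + K1K2/[H⁺]²) = 1 / (1 + 10^+1.62 + 10^+0.30)
   = 1 / (1 + 41.687 + 1.9953) = 1/44.682 = 0.02238
[CO2*] = α₀ × DIC = 0.02238 × 2.27 = 0.0508 mmol/kg

[CO2*] = 0.0508 mmol/kg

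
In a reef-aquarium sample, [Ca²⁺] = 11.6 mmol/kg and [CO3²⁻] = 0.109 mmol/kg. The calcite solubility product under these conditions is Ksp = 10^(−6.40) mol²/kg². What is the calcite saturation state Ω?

Ω = 3.18

Ksp = 10^(−6.40) = 3.981×10^-7
Ω = [Ca²⁺][CO3²⁻]/Ksp = (11.6×10^-3)(0.109×10^-3) / 3.981×10^-7 = 3.18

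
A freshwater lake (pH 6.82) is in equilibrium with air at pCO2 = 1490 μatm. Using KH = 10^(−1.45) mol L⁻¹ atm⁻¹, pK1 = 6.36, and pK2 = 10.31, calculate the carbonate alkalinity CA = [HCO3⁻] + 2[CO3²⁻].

[CO2*] = KH · pCO2 = 10^(−1.45) × 1490×10^-6 = 5.287×10^-5 mol/L
α₀ = 1/(1 + K1/[H⁺] + K1K2/[H⁺]²) = 1/(1 + 10^+0.46 + 10^-3.03) = 0.2574
DIC = [CO2*]/α₀ = 5.287×10^-5 / 0.2574 = 0.2054 mmol/L
CA = (α₁ + 2α₂)·DIC = (0.7424 + 2×0.0002402) × 0.2054 = 0.153 mmol/L

CA = 0.153 mmol/L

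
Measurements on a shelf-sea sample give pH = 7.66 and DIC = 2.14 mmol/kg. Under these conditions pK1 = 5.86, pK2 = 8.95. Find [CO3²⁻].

[CO3²⁻] = 0.103 mmol/kg

α₂ = 1 / (1 + [H⁺]/K2 + [H⁺]²/(K1K2)) = 1 / (1 + 10^+1.29 + 10^-0.51)
   = 1 / (1 + 19.498 + 0.30903) = 1/20.807 = 0.04806
[CO3²⁻] = α₂ × DIC = 0.04806 × 2.14 = 0.103 mmol/kg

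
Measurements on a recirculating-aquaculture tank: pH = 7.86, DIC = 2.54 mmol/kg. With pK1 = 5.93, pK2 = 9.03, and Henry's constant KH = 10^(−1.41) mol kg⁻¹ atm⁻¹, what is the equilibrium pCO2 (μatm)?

pCO2 = 711 μatm

α₀ = 1 / (1 + K1/[H⁺] + K1K2/[H⁺]²) = 1 / (1 + 10^+1.93 + 10^+0.76)
   = 1 / (1 + 85.114 + 5.7544) = 1/91.868 = 0.01089
[CO2*] = α₀ × DIC = 0.01089 × 2.54 = 0.02765 mmol/kg
pCO2 = [CO2*]/KH = 2.765×10^-5 / 3.890×10^-2 = 711 μatm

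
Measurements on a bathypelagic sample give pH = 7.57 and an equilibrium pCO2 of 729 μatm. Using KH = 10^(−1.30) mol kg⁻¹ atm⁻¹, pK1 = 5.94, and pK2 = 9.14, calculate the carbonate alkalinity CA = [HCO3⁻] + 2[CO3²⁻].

CA = 1.64 mmol/kg

[CO2*] = KH · pCO2 = 10^(−1.30) × 729×10^-6 = 3.654×10^-5 mol/kg
α₀ = 1/(1 + K1/[H⁺] + K1K2/[H⁺]²) = 1/(1 + 10^+1.63 + 10^+0.06) = 0.02232
DIC = [CO2*]/α₀ = 3.654×10^-5 / 0.02232 = 1.637 mmol/kg
CA = (α₁ + 2α₂)·DIC = (0.9521 + 2×0.02562) × 1.637 = 1.64 mmol/kg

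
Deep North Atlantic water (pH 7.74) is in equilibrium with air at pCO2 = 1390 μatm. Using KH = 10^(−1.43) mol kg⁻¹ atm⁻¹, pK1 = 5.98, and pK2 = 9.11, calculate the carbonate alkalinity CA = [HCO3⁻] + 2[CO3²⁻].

CA = 3.23 mmol/kg

[CO2*] = KH · pCO2 = 10^(−1.43) × 1390×10^-6 = 5.164×10^-5 mol/kg
α₀ = 1/(1 + K1/[H⁺] + K1K2/[H⁺]²) = 1/(1 + 10^+1.76 + 10^+0.39) = 0.01639
DIC = [CO2*]/α₀ = 5.164×10^-5 / 0.01639 = 3.150 mmol/kg
CA = (α₁ + 2α₂)·DIC = (0.9434 + 2×0.04024) × 3.150 = 3.23 mmol/kg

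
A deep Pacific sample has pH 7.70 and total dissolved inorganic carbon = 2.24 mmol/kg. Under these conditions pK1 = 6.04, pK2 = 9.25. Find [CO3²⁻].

[CO3²⁻] = 0.0601 mmol/kg

α₂ = 1 / (1 + [H⁺]/K2 + [H⁺]²/(K1K2)) = 1 / (1 + 10^+1.55 + 10^-0.11)
   = 1 / (1 + 35.481 + 0.77625) = 1/37.258 = 0.02684
[CO3²⁻] = α₂ × DIC = 0.02684 × 2.24 = 0.0601 mmol/kg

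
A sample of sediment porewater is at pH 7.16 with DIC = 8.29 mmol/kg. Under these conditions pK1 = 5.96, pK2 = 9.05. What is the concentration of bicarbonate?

α₁ = 1 / (1 + [H⁺]/K1 + K2/[H⁺]) = 1 / (1 + 10^-1.20 + 10^-1.89)
   = 1 / (1 + 0.063096 + 0.012882) = 1/1.0760 = 0.9294
[HCO3⁻] = α₁ × DIC = 0.9294 × 8.29 = 7.70 mmol/kg

[HCO3⁻] = 7.70 mmol/kg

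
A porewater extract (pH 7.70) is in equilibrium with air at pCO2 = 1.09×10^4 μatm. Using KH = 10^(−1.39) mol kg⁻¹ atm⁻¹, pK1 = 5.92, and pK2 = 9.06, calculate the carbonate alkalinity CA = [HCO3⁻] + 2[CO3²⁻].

[CO2*] = KH · pCO2 = 10^(−1.39) × 1.09×10^4×10^-6 = 4.440×10^-4 mol/kg
α₀ = 1/(1 + K1/[H⁺] + K1K2/[H⁺]²) = 1/(1 + 10^+1.78 + 10^+0.42) = 0.01565
DIC = [CO2*]/α₀ = 4.440×10^-4 / 0.01565 = 28.37 mmol/kg
CA = (α₁ + 2α₂)·DIC = (0.9432 + 2×0.04117) × 28.37 = 29.1 mmol/kg

CA = 29.1 mmol/kg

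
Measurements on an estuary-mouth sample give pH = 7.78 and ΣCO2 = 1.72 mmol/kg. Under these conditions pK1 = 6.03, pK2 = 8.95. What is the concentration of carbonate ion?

α₂ = 1 / (1 + [H⁺]/K2 + [H⁺]²/(K1K2)) = 1 / (1 + 10^+1.17 + 10^-0.58)
   = 1 / (1 + 14.791 + 0.26303) = 1/16.054 = 0.06229
[CO3²⁻] = α₂ × DIC = 0.06229 × 1.72 = 0.107 mmol/kg

[CO3²⁻] = 0.107 mmol/kg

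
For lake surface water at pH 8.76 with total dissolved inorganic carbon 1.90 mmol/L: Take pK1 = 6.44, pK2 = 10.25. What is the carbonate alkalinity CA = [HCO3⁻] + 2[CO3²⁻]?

CA = [HCO3⁻] + 2[CO3²⁻] = (α₁ + 2α₂)·DIC
At pH 8.76: [H⁺]/K1 = 10^-2.32 = 0.0047863, K2/[H⁺] = 10^-1.49 = 0.032359
α₁ = 1/(1 + 0.0047863 + 0.032359) = 1/1.0371 = 0.9642; α₂ = α₁·K2/[H⁺] = 0.03120
α₁ + 2α₂ = 1.0266
CA = 1.0266 × 1.90 = 1.95 mmol/L

CA = 1.95 mmol/L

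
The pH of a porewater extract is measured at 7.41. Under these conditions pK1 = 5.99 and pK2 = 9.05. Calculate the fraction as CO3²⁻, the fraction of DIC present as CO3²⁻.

α₂ = 0.0216

α₂ = 1 / (1 + [H⁺]/K2 + [H⁺]²/(K1K2)) = 1 / (1 + 10^+1.64 + 10^+0.22)
   = 1 / (1 + 43.652 + 1.6596) = 1/46.311 = 0.02159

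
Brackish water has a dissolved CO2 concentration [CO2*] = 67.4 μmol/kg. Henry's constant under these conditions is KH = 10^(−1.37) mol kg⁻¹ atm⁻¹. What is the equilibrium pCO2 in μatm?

KH = 10^(−1.37) = 4.266×10^-2 mol kg⁻¹ atm⁻¹
pCO2 = [CO2*]/KH = 67.4×10^-6 / 4.266×10^-2 = 1.58×10^-3 atm = 1580 μatm

pCO2 = 1580 μatm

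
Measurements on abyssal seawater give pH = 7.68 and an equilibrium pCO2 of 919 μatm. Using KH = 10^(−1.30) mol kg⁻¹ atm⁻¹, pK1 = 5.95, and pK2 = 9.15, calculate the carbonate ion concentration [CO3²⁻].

[CO3²⁻] = 0.0838 mmol/kg

[CO2*] = KH · pCO2 = 10^(−1.30) × 919×10^-6 = 4.606×10^-5 mol/kg
α₀ = 1/(1 + K1/[H⁺] + K1K2/[H⁺]²) = 1/(1 + 10^+1.73 + 10^+0.26) = 0.01769
DIC = [CO2*]/α₀ = 4.606×10^-5 / 0.01769 = 2.603 mmol/kg
[CO3²⁻] = α₂·DIC; α₂ = 0.03219, so [CO3²⁻] = 0.03219 × 2.603 = 0.0838 mmol/kg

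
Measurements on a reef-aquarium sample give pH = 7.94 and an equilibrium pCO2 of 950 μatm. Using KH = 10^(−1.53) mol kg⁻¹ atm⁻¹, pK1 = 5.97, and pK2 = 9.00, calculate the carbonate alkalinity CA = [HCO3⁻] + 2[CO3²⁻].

CA = 3.07 mmol/kg

[CO2*] = KH · pCO2 = 10^(−1.53) × 950×10^-6 = 2.804×10^-5 mol/kg
α₀ = 1/(1 + K1/[H⁺] + K1K2/[H⁺]²) = 1/(1 + 10^+1.97 + 10^+0.91) = 0.009761
DIC = [CO2*]/α₀ = 2.804×10^-5 / 0.009761 = 2.872 mmol/kg
CA = (α₁ + 2α₂)·DIC = (0.9109 + 2×0.07934) × 2.872 = 3.07 mmol/kg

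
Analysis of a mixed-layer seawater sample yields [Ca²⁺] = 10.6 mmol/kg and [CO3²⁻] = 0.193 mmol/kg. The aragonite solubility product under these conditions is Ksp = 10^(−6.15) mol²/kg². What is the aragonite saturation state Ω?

Ω = 2.89

Ksp = 10^(−6.15) = 7.079×10^-7
Ω = [Ca²⁺][CO3²⁻]/Ksp = (10.6×10^-3)(0.193×10^-3) / 7.079×10^-7 = 2.89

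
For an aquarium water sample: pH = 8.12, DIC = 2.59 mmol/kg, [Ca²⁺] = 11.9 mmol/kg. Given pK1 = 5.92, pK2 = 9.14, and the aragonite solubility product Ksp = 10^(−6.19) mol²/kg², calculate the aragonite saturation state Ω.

α₂ = 1 / (1 + [H⁺]/K2 + [H⁺]²/(K1K2)) = 1 / (1 + 10^+1.02 + 10^-1.18)
   = 1 / (1 + 10.471 + 0.066069) = 1/11.537 = 0.08667
[CO3²⁻] = α₂ × DIC = 0.08667 × 2.59 = 0.2245 mmol/kg
Ksp = 10^(−6.19) = 6.457×10^-7
Ω = [Ca²⁺][CO3²⁻]/Ksp = (11.9×10^-3)(2.245×10^-4) / 6.457×10^-7 = 4.14

Ω = 4.14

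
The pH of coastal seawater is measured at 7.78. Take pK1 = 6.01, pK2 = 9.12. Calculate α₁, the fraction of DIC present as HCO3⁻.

α₁ = 0.941

α₁ = 1 / (1 + [H⁺]/K1 + K2/[H⁺]) = 1 / (1 + 10^-1.77 + 10^-1.34)
   = 1 / (1 + 0.016982 + 0.045709) = 1/1.0627 = 0.9410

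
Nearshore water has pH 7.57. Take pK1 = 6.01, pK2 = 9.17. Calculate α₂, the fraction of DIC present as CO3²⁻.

α₂ = 0.0239

α₂ = 1 / (1 + [H⁺]/K2 + [H⁺]²/(K1K2)) = 1 / (1 + 10^+1.60 + 10^+0.04)
   = 1 / (1 + 39.811 + 1.0965) = 1/41.907 = 0.02386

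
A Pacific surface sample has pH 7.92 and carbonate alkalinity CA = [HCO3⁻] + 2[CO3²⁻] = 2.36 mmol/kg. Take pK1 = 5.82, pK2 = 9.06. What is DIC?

CA = [HCO3⁻] + 2[CO3²⁻] = (α₁ + 2α₂)·DIC
At pH 7.92: [H⁺]/K1 = 10^-2.10 = 0.0079433, K2/[H⁺] = 10^-1.14 = 0.072444
α₁ = 1/(1 + 0.0079433 + 0.072444) = 1/1.0804 = 0.9256; α₂ = α₁·K2/[H⁺] = 0.06705
α₁ + 2α₂ = 1.0597
DIC = CA / (α₁ + 2α₂) = 2.36 / 1.0597 = 2.23 mmol/kg

DIC = 2.23 mmol/kg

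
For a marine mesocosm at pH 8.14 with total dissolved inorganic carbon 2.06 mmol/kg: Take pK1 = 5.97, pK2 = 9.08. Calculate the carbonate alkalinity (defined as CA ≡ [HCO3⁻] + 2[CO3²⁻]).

CA = 2.26 mmol/kg

CA = [HCO3⁻] + 2[CO3²⁻] = (α₁ + 2α₂)·DIC
At pH 8.14: [H⁺]/K1 = 10^-2.17 = 0.0067608, K2/[H⁺] = 10^-0.94 = 0.11482
α₁ = 1/(1 + 0.0067608 + 0.11482) = 1/1.1216 = 0.8916; α₂ = α₁·K2/[H⁺] = 0.1024
α₁ + 2α₂ = 1.0963
CA = 1.0963 × 2.06 = 2.26 mmol/kg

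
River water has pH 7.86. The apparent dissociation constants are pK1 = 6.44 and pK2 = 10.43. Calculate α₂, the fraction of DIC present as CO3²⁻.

α₂ = 0.00259

α₂ = 1 / (1 + [H⁺]/K2 + [H⁺]²/(K1K2)) = 1 / (1 + 10^+2.57 + 10^+1.15)
   = 1 / (1 + 371.54 + 14.125) = 1/386.66 = 0.002586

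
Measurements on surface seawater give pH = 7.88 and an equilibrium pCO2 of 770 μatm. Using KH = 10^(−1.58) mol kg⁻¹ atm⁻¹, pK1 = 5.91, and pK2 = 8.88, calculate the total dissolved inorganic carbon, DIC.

[CO2*] = KH · pCO2 = 10^(−1.58) × 770×10^-6 = 2.025×10^-5 mol/kg
α₀ = 1/(1 + K1/[H⁺] + K1K2/[H⁺]²) = 1/(1 + 10^+1.97 + 10^+0.97) = 0.009647
DIC = [CO2*]/α₀ = 2.025×10^-5 / 0.009647 = 2.10 mmol/kg

DIC = 2.10 mmol/kg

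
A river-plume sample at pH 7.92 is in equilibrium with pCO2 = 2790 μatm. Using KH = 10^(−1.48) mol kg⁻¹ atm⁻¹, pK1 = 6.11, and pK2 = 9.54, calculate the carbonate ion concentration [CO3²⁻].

[CO2*] = KH · pCO2 = 10^(−1.48) × 2790×10^-6 = 9.239×10^-5 mol/kg
α₀ = 1/(1 + K1/[H⁺] + K1K2/[H⁺]²) = 1/(1 + 10^+1.81 + 10^+0.19) = 0.01490
DIC = [CO2*]/α₀ = 9.239×10^-5 / 0.01490 = 6.200 mmol/kg
[CO3²⁻] = α₂·DIC; α₂ = 0.02308, so [CO3²⁻] = 0.02308 × 6.200 = 0.143 mmol/kg

[CO3²⁻] = 0.143 mmol/kg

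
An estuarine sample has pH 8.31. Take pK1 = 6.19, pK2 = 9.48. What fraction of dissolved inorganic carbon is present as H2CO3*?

α₀ = 0.00706

α₀ = 1 / (1 + K1/[H⁺] + K1K2/[H⁺]²) = 1 / (1 + 10^+2.12 + 10^+0.95)
   = 1 / (1 + 131.83 + 8.9125) = 1/141.74 = 0.007055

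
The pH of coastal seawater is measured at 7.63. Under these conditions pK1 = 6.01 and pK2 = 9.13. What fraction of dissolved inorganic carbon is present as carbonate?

α₂ = 1 / (1 + [H⁺]/K2 + [H⁺]²/(K1K2)) = 1 / (1 + 10^+1.50 + 10^-0.12)
   = 1 / (1 + 31.623 + 0.75858) = 1/33.381 = 0.02996

α₂ = 0.0300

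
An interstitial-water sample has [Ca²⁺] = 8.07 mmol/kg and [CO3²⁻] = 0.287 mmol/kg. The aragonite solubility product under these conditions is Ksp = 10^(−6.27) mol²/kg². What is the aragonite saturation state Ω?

Ω = 4.31

Ksp = 10^(−6.27) = 5.370×10^-7
Ω = [Ca²⁺][CO3²⁻]/Ksp = (8.07×10^-3)(0.287×10^-3) / 5.370×10^-7 = 4.31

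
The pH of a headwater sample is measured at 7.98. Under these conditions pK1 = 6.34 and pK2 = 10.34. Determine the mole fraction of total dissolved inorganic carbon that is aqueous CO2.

α₀ = 1 / (1 + K1/[H⁺] + K1K2/[H⁺]²) = 1 / (1 + 10^+1.64 + 10^-0.72)
   = 1 / (1 + 43.652 + 0.19055) = 1/44.842 = 0.02230

α₀ = 0.0223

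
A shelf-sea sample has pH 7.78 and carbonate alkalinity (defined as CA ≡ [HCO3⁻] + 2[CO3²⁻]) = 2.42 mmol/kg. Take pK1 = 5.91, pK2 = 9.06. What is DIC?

CA = [HCO3⁻] + 2[CO3²⁻] = (α₁ + 2α₂)·DIC
At pH 7.78: [H⁺]/K1 = 10^-1.87 = 0.013490, K2/[H⁺] = 10^-1.28 = 0.052481
α₁ = 1/(1 + 0.013490 + 0.052481) = 1/1.0660 = 0.9381; α₂ = α₁·K2/[H⁺] = 0.04923
α₁ + 2α₂ = 1.0366
DIC = CA / (α₁ + 2α₂) = 2.42 / 1.0366 = 2.33 mmol/kg

DIC = 2.33 mmol/kg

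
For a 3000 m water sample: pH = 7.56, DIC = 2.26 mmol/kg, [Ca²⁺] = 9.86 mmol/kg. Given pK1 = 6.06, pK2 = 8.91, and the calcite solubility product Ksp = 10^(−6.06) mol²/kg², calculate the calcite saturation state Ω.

Ω = 1.06

α₂ = 1 / (1 + [H⁺]/K2 + [H⁺]²/(K1K2)) = 1 / (1 + 10^+1.35 + 10^-0.15)
   = 1 / (1 + 22.387 + 0.70795) = 1/24.095 = 0.04150
[CO3²⁻] = α₂ × DIC = 0.04150 × 2.26 = 0.09379 mmol/kg
Ksp = 10^(−6.06) = 8.710×10^-7
Ω = [Ca²⁺][CO3²⁻]/Ksp = (9.86×10^-3)(9.379×10^-5) / 8.710×10^-7 = 1.06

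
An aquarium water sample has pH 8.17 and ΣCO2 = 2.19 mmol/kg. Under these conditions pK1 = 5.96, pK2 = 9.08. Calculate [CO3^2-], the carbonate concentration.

α₂ = 1 / (1 + [H⁺]/K2 + [H⁺]²/(K1K2)) = 1 / (1 + 10^+0.91 + 10^-1.30)
   = 1 / (1 + 8.1283 + 0.050119) = 1/9.1784 = 0.1090
[CO3²⁻] = α₂ × DIC = 0.1090 × 2.19 = 0.239 mmol/kg

[CO3²⁻] = 0.239 mmol/kg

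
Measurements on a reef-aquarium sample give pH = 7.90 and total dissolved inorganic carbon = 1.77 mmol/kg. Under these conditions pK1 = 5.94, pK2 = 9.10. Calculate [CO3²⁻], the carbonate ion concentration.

[CO3²⁻] = 0.104 mmol/kg

α₂ = 1 / (1 + [H⁺]/K2 + [H⁺]²/(K1K2)) = 1 / (1 + 10^+1.20 + 10^-0.76)
   = 1 / (1 + 15.849 + 0.17378) = 1/17.023 = 0.05875
[CO3²⁻] = α₂ × DIC = 0.05875 × 1.77 = 0.104 mmol/kg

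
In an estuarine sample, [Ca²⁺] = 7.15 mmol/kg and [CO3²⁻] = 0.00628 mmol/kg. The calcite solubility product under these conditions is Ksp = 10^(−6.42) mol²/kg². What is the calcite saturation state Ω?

Ksp = 10^(−6.42) = 3.802×10^-7
Ω = [Ca²⁺][CO3²⁻]/Ksp = (7.15×10^-3)(0.00628×10^-3) / 3.802×10^-7 = 0.118

Ω = 0.118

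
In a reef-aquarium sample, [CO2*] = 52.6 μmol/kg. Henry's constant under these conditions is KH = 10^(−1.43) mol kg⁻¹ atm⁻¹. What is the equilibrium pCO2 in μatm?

pCO2 = 1420 μatm

KH = 10^(−1.43) = 3.715×10^-2 mol kg⁻¹ atm⁻¹
pCO2 = [CO2*]/KH = 52.6×10^-6 / 3.715×10^-2 = 1.42×10^-3 atm = 1420 μatm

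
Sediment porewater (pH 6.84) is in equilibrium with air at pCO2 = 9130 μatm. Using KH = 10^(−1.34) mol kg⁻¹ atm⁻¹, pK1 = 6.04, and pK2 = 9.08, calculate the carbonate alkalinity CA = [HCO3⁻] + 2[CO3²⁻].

[CO2*] = KH · pCO2 = 10^(−1.34) × 9130×10^-6 = 4.173×10^-4 mol/kg
α₀ = 1/(1 + K1/[H⁺] + K1K2/[H⁺]²) = 1/(1 + 10^+0.80 + 10^-1.44) = 0.1361
DIC = [CO2*]/α₀ = 4.173×10^-4 / 0.1361 = 3.066 mmol/kg
CA = (α₁ + 2α₂)·DIC = (0.8589 + 2×0.004943) × 3.066 = 2.66 mmol/kg

CA = 2.66 mmol/kg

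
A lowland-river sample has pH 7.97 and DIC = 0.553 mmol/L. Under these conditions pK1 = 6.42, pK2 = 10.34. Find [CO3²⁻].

[CO3²⁻] = 2.28 μmol/L

α₂ = 1 / (1 + [H⁺]/K2 + [H⁺]²/(K1K2)) = 1 / (1 + 10^+2.37 + 10^+0.82)
   = 1 / (1 + 234.42 + 6.6069) = 1/242.03 = 0.004132
[CO3²⁻] = α₂ × DIC = 0.004132 × 0.553 = 0.00228 mmol/L = 2.28 μmol/L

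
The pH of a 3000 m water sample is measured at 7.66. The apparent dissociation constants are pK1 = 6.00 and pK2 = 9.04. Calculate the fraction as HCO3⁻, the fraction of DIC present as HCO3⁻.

α₁ = 0.940

α₁ = 1 / (1 + [H⁺]/K1 + K2/[H⁺]) = 1 / (1 + 10^-1.66 + 10^-1.38)
   = 1 / (1 + 0.021878 + 0.041687) = 1/1.0636 = 0.9402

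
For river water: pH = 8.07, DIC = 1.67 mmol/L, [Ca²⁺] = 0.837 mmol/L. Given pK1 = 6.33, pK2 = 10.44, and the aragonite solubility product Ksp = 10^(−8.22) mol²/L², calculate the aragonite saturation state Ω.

α₂ = 1 / (1 + [H⁺]/K2 + [H⁺]²/(K1K2)) = 1 / (1 + 10^+2.37 + 10^+0.63)
   = 1 / (1 + 234.42 + 4.2658) = 1/239.69 = 0.004172
[CO3²⁻] = α₂ × DIC = 0.004172 × 1.67 = 0.006967 mmol/L = 6.967 μmol/L
Ksp = 10^(−8.22) = 6.026×10^-9
Ω = [Ca²⁺][CO3²⁻]/Ksp = (0.837×10^-3)(6.967×10^-6) / 6.026×10^-9 = 0.968

Ω = 0.968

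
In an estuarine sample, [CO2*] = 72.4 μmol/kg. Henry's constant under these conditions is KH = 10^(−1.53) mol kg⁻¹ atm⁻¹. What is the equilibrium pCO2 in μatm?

pCO2 = 2450 μatm

KH = 10^(−1.53) = 2.951×10^-2 mol kg⁻¹ atm⁻¹
pCO2 = [CO2*]/KH = 72.4×10^-6 / 2.951×10^-2 = 2.45×10^-3 atm = 2450 μatm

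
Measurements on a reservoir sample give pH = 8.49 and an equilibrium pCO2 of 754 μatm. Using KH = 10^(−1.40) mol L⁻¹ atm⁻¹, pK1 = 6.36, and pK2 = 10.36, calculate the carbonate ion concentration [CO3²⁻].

[CO2*] = KH · pCO2 = 10^(−1.40) × 754×10^-6 = 3.002×10^-5 mol/L
α₀ = 1/(1 + K1/[H⁺] + K1K2/[H⁺]²) = 1/(1 + 10^+2.13 + 10^+0.26) = 0.007261
DIC = [CO2*]/α₀ = 3.002×10^-5 / 0.007261 = 4.134 mmol/L
[CO3²⁻] = α₂·DIC; α₂ = 0.01321, so [CO3²⁻] = 0.01321 × 4.134 = 0.0546 mmol/L

[CO3²⁻] = 0.0546 mmol/L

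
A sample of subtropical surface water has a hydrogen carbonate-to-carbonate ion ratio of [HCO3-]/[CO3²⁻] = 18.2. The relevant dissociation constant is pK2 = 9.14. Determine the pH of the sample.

pH = 7.88

From K2 = [H⁺][CO3²⁻]/[HCO3-]:  pH = pK2 − log₁₀([HCO3-]/[CO3²⁻])
log₁₀(18.2) = +1.260
pH = 9.14 − (+1.260) = 7.88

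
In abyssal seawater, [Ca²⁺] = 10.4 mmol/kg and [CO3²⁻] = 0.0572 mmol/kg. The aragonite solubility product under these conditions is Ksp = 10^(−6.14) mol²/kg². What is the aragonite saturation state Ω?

Ω = 0.821

Ksp = 10^(−6.14) = 7.244×10^-7
Ω = [Ca²⁺][CO3²⁻]/Ksp = (10.4×10^-3)(0.0572×10^-3) / 7.244×10^-7 = 0.821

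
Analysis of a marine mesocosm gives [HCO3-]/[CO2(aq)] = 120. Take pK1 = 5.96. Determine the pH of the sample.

pH = 8.04

From K1 = [H⁺][HCO3-]/[CO2(aq)]:  pH = pK1 + log₁₀([HCO3-]/[CO2(aq)])
log₁₀(120) = +2.079
pH = 5.96 + (+2.079) = 8.04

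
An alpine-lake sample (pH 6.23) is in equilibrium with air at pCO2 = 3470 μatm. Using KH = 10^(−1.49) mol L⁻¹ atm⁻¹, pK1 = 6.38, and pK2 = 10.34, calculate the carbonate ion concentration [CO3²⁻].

[CO3²⁻] = 0.00617 μmol/L

[CO2*] = KH · pCO2 = 10^(−1.49) × 3470×10^-6 = 1.123×10^-4 mol/L
α₀ = 1/(1 + K1/[H⁺] + K1K2/[H⁺]²) = 1/(1 + 10^-0.15 + 10^-4.26) = 0.5855
DIC = [CO2*]/α₀ = 1.123×10^-4 / 0.5855 = 0.1918 mmol/L
[CO3²⁻] = α₂·DIC; α₂ = 3.217×10^-5, so [CO3²⁻] = 3.217×10^-5 × 0.1918 = 6.17×10^-6 mmol/L = 0.00617 μmol/L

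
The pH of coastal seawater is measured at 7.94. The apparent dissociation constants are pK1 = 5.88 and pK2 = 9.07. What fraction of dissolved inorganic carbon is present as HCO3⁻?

α₁ = 0.923

α₁ = 1 / (1 + [H⁺]/K1 + K2/[H⁺]) = 1 / (1 + 10^-2.06 + 10^-1.13)
   = 1 / (1 + 0.0087096 + 0.074131) = 1/1.0828 = 0.9235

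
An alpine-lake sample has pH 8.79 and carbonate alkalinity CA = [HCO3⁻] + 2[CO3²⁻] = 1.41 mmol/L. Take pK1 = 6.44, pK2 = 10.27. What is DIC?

CA = [HCO3⁻] + 2[CO3²⁻] = (α₁ + 2α₂)·DIC
At pH 8.79: [H⁺]/K1 = 10^-2.35 = 0.0044668, K2/[H⁺] = 10^-1.48 = 0.033113
α₁ = 1/(1 + 0.0044668 + 0.033113) = 1/1.0376 = 0.9638; α₂ = α₁·K2/[H⁺] = 0.03191
α₁ + 2α₂ = 1.0276
DIC = CA / (α₁ + 2α₂) = 1.41 / 1.0276 = 1.37 mmol/L

DIC = 1.37 mmol/L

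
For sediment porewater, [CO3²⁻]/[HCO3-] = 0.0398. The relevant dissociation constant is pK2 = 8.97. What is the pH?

pH = 7.57

From K2 = [H⁺][CO3²⁻]/[HCO3-]:  pH = pK2 + log₁₀([CO3²⁻]/[HCO3-])
log₁₀(0.0398) = -1.400
pH = 8.97 + (-1.400) = 7.57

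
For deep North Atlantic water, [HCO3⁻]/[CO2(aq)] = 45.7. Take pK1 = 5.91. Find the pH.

From K1 = [H⁺][HCO3⁻]/[CO2(aq)]:  pH = pK1 + log₁₀([HCO3⁻]/[CO2(aq)])
log₁₀(45.7) = +1.660
pH = 5.91 + (+1.660) = 7.57

pH = 7.57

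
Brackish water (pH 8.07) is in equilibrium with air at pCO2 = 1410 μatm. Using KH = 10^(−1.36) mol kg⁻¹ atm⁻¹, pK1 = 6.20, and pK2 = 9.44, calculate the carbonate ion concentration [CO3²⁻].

[CO2*] = KH · pCO2 = 10^(−1.36) × 1410×10^-6 = 6.155×10^-5 mol/kg
α₀ = 1/(1 + K1/[H⁺] + K1K2/[H⁺]²) = 1/(1 + 10^+1.87 + 10^+0.50) = 0.01277
DIC = [CO2*]/α₀ = 6.155×10^-5 / 0.01277 = 4.819 mmol/kg
[CO3²⁻] = α₂·DIC; α₂ = 0.04039, so [CO3²⁻] = 0.04039 × 4.819 = 0.195 mmol/kg

[CO3²⁻] = 0.195 mmol/kg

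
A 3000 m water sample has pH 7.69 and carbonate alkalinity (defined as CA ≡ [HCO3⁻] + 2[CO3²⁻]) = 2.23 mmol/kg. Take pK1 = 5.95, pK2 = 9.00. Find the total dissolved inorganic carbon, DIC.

DIC = 2.17 mmol/kg

CA = [HCO3⁻] + 2[CO3²⁻] = (α₁ + 2α₂)·DIC
At pH 7.69: [H⁺]/K1 = 10^-1.74 = 0.018197, K2/[H⁺] = 10^-1.31 = 0.048978
α₁ = 1/(1 + 0.018197 + 0.048978) = 1/1.0672 = 0.9371; α₂ = α₁·K2/[H⁺] = 0.04589
α₁ + 2α₂ = 1.0288
DIC = CA / (α₁ + 2α₂) = 2.23 / 1.0288 = 2.17 mmol/kg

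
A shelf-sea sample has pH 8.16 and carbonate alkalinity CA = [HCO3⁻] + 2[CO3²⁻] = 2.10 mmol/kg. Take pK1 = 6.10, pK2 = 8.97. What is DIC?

DIC = 1.87 mmol/kg

CA = [HCO3⁻] + 2[CO3²⁻] = (α₁ + 2α₂)·DIC
At pH 8.16: [H⁺]/K1 = 10^-2.06 = 0.0087096, K2/[H⁺] = 10^-0.81 = 0.15488
α₁ = 1/(1 + 0.0087096 + 0.15488) = 1/1.1636 = 0.8594; α₂ = α₁·K2/[H⁺] = 0.1331
α₁ + 2α₂ = 1.1256
DIC = CA / (α₁ + 2α₂) = 2.10 / 1.1256 = 1.87 mmol/kg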